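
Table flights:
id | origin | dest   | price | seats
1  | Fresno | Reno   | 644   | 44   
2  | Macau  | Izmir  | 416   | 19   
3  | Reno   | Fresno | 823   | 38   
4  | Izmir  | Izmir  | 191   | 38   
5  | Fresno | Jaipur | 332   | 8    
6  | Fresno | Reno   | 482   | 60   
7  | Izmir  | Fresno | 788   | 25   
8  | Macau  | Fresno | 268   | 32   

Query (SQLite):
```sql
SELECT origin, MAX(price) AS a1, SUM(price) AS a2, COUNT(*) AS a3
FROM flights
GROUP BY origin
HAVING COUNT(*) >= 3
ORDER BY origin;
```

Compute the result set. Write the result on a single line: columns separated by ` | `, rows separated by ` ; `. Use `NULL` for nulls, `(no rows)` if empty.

Fresno | 644 | 1458 | 3

Group flights by origin.
Per group compute: MAX(price), SUM(price), COUNT(*).
HAVING: drop groups with fewer than 3 rows.
  Fresno: ids {1, 5, 6} → MAX(price)=644, SUM(price)=1458, COUNT(*)=3
  Izmir: ids {4, 7} → MAX(price)=788, SUM(price)=979, COUNT(*)=2
  Macau: ids {2, 8} → MAX(price)=416, SUM(price)=684, COUNT(*)=2
  Reno: ids {3} → MAX(price)=823, SUM(price)=823, COUNT(*)=1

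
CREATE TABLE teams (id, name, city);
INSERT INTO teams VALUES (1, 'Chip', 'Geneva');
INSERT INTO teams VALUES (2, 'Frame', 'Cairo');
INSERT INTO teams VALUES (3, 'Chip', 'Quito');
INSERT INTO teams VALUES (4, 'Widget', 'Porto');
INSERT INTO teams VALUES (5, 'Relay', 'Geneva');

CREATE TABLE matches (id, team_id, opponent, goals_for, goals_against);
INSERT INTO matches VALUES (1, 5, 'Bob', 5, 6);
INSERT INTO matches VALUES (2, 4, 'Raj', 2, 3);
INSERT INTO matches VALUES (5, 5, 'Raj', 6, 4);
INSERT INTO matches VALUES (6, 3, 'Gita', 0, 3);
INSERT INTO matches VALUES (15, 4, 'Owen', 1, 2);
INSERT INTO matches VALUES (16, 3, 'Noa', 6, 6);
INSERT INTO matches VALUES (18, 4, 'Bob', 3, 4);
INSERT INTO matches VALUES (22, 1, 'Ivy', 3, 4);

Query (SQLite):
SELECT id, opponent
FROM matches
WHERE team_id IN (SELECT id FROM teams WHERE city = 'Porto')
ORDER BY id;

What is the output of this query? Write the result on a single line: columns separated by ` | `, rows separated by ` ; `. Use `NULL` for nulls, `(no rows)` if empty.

Inner query: teams.id where city = 'Porto'.
Outer: keep matches rows whose team_id is in that set.
Inner query → {4}

2 | Raj ; 15 | Owen ; 18 | Bob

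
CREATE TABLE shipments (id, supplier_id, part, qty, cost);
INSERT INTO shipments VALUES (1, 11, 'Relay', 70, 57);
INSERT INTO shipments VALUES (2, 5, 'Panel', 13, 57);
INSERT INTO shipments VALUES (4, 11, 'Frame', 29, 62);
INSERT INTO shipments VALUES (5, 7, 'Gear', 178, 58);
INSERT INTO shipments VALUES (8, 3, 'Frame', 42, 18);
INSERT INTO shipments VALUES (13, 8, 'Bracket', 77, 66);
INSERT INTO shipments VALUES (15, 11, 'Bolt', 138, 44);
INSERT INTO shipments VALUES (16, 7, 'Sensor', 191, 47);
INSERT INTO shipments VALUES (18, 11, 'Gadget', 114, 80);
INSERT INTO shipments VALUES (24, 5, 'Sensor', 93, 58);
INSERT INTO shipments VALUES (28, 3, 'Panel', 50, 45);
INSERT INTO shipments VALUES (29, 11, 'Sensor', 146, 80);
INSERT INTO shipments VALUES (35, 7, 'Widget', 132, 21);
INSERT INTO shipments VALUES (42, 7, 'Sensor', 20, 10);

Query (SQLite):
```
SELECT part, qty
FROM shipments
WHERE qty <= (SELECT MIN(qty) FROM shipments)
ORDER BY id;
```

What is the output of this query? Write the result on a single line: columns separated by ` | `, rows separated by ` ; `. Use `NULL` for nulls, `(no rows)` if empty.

Panel | 13

Scalar subquery: MIN(qty) over all shipments rows = 13.
Keep rows where qty <= that value.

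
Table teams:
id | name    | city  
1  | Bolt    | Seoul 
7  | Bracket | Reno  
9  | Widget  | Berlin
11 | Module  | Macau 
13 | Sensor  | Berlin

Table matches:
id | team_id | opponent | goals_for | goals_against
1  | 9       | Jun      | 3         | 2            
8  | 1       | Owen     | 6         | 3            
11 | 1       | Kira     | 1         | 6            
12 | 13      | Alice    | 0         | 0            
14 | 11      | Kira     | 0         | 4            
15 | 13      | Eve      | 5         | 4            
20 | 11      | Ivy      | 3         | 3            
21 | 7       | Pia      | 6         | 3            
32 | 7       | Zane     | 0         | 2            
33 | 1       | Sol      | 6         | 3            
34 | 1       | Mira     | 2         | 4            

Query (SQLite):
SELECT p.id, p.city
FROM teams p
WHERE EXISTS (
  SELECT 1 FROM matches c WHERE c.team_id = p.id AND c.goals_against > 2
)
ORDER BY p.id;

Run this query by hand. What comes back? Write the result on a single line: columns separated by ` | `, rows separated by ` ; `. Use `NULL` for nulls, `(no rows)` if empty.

For each teams row, check whether any matches with matching team_id has goals_against > 2.
Keep rows where that is true.

1 | Seoul ; 7 | Reno ; 11 | Macau ; 13 | Berlin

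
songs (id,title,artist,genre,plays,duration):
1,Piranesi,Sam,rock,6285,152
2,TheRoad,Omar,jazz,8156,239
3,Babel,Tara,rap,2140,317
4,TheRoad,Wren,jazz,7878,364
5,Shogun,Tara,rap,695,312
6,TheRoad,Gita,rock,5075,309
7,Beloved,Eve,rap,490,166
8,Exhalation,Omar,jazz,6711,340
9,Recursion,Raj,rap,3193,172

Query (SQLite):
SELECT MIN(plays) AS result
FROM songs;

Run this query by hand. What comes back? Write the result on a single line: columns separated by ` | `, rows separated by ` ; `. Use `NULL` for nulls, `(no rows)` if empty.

490

All plays values: [6285, 8156, 2140, 7878, 695, 5075, 490, 6711, 3193].
MIN of non-NULL values = 490.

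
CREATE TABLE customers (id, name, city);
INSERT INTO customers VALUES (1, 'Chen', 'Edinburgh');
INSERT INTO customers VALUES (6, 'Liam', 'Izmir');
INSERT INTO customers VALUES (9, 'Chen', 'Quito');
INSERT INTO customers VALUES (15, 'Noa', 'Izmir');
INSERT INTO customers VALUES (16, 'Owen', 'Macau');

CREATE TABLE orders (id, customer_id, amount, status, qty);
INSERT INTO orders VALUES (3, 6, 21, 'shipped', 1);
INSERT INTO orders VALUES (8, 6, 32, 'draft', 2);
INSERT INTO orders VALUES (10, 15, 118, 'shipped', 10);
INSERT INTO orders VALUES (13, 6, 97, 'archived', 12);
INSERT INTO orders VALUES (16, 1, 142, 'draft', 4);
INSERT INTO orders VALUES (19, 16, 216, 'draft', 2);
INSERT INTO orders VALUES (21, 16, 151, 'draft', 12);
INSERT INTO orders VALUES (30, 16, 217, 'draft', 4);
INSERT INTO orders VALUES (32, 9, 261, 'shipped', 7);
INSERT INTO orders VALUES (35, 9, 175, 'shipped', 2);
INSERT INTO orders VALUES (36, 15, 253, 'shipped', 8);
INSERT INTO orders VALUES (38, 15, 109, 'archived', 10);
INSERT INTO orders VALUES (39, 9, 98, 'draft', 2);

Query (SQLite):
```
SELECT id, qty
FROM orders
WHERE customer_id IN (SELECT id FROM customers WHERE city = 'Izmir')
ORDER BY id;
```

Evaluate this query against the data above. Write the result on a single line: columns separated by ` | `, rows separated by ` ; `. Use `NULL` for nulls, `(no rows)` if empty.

3 | 1 ; 8 | 2 ; 10 | 10 ; 13 | 12 ; 36 | 8 ; 38 | 10

Inner query: customers.id where city = 'Izmir'.
Outer: keep orders rows whose customer_id is in that set.
Inner query → {6, 15}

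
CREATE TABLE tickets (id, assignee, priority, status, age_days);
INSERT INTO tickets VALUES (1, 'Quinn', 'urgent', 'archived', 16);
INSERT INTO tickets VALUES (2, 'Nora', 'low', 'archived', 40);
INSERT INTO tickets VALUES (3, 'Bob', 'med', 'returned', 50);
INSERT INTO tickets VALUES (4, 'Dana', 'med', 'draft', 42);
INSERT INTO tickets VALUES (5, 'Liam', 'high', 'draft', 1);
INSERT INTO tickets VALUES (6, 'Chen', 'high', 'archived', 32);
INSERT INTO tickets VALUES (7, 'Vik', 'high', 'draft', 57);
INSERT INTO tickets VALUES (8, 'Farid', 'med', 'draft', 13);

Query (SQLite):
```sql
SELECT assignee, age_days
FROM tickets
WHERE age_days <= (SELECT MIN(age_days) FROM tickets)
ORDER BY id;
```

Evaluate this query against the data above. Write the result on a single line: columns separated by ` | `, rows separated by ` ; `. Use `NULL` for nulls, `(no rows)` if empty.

Liam | 1

Scalar subquery: MIN(age_days) over all tickets rows = 1.
Keep rows where age_days <= that value.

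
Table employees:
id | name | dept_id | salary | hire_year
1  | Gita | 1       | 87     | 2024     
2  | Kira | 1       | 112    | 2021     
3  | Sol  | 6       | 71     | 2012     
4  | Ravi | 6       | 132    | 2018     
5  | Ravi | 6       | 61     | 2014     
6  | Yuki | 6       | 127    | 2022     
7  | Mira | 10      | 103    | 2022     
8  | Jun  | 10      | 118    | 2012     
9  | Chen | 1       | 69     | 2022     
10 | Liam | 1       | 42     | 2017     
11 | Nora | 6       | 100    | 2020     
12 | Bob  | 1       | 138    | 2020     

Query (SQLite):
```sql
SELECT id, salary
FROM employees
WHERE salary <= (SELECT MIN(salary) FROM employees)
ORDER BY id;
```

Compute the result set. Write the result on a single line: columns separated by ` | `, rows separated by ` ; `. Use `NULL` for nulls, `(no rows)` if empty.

Scalar subquery: MIN(salary) over all employees rows = 42.
Keep rows where salary <= that value.

10 | 42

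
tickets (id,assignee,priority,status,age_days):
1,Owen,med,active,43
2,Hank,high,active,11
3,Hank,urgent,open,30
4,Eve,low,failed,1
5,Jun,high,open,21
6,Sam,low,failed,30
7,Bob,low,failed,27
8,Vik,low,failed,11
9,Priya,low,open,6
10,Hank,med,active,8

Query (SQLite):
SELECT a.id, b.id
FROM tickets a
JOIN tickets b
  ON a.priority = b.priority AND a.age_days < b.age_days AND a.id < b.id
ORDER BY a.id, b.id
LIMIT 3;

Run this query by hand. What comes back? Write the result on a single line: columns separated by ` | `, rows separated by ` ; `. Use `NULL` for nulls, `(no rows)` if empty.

2 | 5 ; 4 | 6 ; 4 | 7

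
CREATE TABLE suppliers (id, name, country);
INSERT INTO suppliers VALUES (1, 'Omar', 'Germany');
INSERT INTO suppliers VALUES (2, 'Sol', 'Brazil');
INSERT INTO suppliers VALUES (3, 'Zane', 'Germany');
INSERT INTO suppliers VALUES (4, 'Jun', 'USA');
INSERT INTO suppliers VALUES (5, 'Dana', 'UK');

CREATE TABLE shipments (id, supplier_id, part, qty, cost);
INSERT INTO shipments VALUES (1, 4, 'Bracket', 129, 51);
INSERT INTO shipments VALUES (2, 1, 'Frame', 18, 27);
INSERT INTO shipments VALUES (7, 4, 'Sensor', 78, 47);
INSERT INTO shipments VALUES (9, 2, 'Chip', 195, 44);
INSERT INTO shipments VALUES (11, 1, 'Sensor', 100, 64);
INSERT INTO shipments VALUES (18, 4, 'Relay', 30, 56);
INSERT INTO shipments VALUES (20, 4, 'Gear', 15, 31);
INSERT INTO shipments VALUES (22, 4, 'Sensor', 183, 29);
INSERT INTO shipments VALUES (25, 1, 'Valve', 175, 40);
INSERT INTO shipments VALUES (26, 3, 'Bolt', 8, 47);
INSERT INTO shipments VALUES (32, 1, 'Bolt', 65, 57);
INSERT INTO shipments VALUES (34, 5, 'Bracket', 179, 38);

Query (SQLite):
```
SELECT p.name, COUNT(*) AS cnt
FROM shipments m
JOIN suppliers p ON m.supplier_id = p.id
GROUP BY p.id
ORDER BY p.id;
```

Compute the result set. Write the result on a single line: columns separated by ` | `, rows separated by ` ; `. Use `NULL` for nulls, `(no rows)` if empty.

Join each shipments row to its suppliers via supplier_id.
Group joined rows by suppliers.id; compute COUNT(*) per group.
  1: ids {2, 11, 25, 32} → COUNT(*)=4
  2: ids {9} → COUNT(*)=1
  3: ids {26} → COUNT(*)=1
  4: ids {1, 7, 18, 20, 22} → COUNT(*)=5
  5: ids {34} → COUNT(*)=1

Omar | 4 ; Sol | 1 ; Zane | 1 ; Jun | 5 ; Dana | 1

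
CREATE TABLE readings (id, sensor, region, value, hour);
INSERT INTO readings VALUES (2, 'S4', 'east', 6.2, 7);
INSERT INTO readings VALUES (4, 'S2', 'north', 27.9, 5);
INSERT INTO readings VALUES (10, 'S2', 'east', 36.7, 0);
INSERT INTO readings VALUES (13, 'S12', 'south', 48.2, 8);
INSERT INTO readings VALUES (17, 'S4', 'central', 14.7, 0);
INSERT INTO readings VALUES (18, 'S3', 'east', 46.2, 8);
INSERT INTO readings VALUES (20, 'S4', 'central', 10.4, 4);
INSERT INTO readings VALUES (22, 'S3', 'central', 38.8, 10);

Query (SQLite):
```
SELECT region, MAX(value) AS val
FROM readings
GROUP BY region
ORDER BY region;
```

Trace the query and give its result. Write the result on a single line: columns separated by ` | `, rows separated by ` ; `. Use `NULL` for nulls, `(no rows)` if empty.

central | 38.8 ; east | 46.2 ; north | 27.9 ; south | 48.2

Partition readings by region; compute MAX(value) within each group.
  central: ids {17, 20, 22} → MAX(value)=38.8
  east: ids {2, 10, 18} → MAX(value)=46.2
  north: ids {4} → MAX(value)=27.9
  south: ids {13} → MAX(value)=48.2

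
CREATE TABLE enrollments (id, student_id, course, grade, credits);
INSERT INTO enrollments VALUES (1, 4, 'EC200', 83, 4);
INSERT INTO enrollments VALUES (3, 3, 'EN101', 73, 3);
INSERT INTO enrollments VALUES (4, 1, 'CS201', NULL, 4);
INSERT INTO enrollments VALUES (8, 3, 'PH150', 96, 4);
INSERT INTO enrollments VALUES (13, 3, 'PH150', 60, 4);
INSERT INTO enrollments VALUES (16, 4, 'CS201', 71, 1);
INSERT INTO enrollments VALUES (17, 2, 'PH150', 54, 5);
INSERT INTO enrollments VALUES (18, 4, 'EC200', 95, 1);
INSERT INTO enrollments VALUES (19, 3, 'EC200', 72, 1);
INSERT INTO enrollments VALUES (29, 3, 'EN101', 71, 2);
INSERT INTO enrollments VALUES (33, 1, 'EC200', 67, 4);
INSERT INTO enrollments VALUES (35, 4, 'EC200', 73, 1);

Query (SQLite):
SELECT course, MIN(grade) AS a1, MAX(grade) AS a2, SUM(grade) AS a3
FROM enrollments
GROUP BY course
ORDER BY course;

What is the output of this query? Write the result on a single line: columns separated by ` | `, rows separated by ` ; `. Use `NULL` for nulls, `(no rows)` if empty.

Group enrollments by course.
Per group compute: MIN(grade), MAX(grade), SUM(grade).
  CS201: ids {4, 16} → MIN(grade)=71, MAX(grade)=71, SUM(grade)=71
  EC200: ids {1, 18, 19, 33, 35} → MIN(grade)=67, MAX(grade)=95, SUM(grade)=390
  EN101: ids {3, 29} → MIN(grade)=71, MAX(grade)=73, SUM(grade)=144
  PH150: ids {8, 13, 17} → MIN(grade)=54, MAX(grade)=96, SUM(grade)=210

CS201 | 71 | 71 | 71 ; EC200 | 67 | 95 | 390 ; EN101 | 71 | 73 | 144 ; PH150 | 54 | 96 | 210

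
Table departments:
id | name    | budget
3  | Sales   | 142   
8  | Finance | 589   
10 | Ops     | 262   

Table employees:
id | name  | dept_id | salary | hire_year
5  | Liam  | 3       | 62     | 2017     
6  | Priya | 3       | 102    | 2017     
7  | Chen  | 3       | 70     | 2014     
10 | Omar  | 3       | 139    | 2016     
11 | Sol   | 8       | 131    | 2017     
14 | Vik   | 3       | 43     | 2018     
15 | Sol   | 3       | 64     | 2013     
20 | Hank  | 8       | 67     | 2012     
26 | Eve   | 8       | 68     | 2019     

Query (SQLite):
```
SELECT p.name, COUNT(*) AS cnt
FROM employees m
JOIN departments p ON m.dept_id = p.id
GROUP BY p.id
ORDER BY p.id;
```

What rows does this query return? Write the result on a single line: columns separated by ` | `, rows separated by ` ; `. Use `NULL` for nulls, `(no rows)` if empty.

Sales | 6 ; Finance | 3

Join each employees row to its departments via dept_id.
Group joined rows by departments.id; compute COUNT(*) per group.
  3: ids {5, 6, 7, 10, 14, 15} → COUNT(*)=6
  8: ids {11, 20, 26} → COUNT(*)=3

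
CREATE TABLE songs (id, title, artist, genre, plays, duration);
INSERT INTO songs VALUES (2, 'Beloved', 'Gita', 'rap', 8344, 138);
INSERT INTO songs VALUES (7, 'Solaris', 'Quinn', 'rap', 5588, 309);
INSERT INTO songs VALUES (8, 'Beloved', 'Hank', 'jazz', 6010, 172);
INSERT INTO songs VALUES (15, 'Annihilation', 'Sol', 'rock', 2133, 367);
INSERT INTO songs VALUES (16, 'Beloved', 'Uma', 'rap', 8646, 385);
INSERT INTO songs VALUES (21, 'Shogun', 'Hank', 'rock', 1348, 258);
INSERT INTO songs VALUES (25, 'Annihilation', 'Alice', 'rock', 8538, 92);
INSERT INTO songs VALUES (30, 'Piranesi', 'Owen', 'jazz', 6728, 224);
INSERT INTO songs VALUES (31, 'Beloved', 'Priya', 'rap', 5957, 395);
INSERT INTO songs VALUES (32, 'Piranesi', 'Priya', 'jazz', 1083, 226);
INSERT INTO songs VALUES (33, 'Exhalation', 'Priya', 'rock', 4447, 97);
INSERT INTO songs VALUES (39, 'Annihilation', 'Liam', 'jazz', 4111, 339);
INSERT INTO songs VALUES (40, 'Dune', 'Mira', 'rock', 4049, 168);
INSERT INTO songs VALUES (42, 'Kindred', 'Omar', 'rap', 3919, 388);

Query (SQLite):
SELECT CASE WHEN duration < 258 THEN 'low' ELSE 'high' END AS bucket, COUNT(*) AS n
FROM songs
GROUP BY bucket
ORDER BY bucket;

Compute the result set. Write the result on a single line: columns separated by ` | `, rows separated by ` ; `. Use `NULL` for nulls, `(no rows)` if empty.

high | 7 ; low | 7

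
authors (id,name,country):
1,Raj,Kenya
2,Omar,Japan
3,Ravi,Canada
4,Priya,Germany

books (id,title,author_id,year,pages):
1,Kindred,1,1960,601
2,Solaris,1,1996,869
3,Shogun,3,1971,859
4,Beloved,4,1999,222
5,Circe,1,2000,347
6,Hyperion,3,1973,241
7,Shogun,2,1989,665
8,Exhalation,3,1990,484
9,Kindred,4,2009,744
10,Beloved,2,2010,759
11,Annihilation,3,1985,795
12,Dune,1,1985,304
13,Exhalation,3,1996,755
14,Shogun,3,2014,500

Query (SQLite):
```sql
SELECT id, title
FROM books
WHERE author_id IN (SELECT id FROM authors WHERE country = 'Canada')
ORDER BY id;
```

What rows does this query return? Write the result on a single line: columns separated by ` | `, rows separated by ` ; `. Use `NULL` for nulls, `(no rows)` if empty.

3 | Shogun ; 6 | Hyperion ; 8 | Exhalation ; 11 | Annihilation ; 13 | Exhalation ; 14 | Shogun

Inner query: authors.id where country = 'Canada'.
Outer: keep books rows whose author_id is in that set.
Inner query → {3}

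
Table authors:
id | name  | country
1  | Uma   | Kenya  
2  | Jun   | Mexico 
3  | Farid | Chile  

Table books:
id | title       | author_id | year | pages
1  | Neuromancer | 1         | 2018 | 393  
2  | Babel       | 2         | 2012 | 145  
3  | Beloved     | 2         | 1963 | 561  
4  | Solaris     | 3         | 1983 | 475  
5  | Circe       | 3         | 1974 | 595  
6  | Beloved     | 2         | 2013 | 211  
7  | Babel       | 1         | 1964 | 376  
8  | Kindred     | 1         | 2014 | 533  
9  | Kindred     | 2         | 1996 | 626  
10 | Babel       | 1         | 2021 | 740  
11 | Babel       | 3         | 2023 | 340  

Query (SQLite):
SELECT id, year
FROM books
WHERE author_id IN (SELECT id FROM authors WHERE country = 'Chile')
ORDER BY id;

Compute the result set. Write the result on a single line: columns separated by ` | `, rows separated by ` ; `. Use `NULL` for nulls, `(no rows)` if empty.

Inner query: authors.id where country = 'Chile'.
Outer: keep books rows whose author_id is in that set.
Inner query → {3}

4 | 1983 ; 5 | 1974 ; 11 | 2023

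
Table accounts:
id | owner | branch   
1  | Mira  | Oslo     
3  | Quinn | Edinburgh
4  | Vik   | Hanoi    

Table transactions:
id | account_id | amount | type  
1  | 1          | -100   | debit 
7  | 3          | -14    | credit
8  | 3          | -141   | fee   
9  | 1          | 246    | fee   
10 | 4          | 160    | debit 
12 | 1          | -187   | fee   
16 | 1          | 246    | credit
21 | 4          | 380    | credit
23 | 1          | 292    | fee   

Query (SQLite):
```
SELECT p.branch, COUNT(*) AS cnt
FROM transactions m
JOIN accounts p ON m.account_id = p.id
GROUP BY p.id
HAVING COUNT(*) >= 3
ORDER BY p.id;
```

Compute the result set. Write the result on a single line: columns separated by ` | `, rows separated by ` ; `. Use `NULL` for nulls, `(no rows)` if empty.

Oslo | 5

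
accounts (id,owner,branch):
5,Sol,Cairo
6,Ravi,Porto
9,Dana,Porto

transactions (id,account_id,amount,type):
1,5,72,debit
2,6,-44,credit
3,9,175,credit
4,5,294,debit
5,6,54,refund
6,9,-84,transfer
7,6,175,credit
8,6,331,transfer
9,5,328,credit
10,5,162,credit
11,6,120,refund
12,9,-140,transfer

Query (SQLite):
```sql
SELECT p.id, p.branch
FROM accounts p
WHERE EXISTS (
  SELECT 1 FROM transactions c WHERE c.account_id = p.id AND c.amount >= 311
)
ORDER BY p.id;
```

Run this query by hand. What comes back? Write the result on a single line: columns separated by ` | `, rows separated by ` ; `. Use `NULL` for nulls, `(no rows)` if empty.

For each accounts row, check whether any transactions with matching account_id has amount >= 311.
Keep rows where that is true.

5 | Cairo ; 6 | Porto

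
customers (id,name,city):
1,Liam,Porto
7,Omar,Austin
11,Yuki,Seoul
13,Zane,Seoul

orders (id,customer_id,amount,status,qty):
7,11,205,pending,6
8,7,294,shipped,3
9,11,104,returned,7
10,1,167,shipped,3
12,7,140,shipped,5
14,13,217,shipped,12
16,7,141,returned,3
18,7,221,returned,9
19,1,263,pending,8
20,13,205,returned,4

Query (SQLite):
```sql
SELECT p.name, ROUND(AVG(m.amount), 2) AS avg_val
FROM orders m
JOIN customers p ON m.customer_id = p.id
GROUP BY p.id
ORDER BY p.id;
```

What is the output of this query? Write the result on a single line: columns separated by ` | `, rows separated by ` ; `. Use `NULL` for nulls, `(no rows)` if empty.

Liam | 215 ; Omar | 199 ; Yuki | 154.5 ; Zane | 211

Join each orders row to its customers via customer_id.
Group joined rows by customers.id; compute ROUND(AVG(m.amount), 2) per group.
  1: ids {10, 19} → ROUND(AVG(m.amount), 2)=215
  7: ids {8, 12, 16, 18} → ROUND(AVG(m.amount), 2)=199
  11: ids {7, 9} → ROUND(AVG(m.amount), 2)=154.5
  13: ids {14, 20} → ROUND(AVG(m.amount), 2)=211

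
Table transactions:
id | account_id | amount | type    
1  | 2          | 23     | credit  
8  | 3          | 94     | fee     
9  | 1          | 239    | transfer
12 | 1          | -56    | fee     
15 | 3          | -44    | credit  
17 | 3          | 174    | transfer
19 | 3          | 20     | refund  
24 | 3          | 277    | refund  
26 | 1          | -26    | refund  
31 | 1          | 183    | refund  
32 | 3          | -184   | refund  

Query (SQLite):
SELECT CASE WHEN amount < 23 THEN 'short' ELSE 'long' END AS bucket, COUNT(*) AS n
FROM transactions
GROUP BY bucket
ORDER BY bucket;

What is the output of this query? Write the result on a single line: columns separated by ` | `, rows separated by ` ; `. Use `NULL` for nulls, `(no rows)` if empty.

long | 6 ; short | 5

Bucket rows by amount < 23 → 'short' else 'long'; count each bucket.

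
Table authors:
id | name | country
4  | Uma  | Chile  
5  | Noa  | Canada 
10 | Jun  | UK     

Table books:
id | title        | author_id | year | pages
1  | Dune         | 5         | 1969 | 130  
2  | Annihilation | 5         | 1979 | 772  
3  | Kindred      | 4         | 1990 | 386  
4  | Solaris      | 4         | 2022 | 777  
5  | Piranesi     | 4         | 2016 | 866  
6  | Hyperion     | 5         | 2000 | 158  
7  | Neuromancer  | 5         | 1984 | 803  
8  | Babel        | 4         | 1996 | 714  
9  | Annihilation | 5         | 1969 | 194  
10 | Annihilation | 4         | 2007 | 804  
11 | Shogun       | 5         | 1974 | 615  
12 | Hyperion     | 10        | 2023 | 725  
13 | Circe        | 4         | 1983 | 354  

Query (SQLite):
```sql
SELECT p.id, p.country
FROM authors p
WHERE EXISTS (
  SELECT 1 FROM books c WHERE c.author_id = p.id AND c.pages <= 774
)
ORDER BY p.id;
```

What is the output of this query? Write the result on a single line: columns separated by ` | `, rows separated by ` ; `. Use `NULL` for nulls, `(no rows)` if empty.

4 | Chile ; 5 | Canada ; 10 | UK

For each authors row, check whether any books with matching author_id has pages <= 774.
Keep rows where that is true.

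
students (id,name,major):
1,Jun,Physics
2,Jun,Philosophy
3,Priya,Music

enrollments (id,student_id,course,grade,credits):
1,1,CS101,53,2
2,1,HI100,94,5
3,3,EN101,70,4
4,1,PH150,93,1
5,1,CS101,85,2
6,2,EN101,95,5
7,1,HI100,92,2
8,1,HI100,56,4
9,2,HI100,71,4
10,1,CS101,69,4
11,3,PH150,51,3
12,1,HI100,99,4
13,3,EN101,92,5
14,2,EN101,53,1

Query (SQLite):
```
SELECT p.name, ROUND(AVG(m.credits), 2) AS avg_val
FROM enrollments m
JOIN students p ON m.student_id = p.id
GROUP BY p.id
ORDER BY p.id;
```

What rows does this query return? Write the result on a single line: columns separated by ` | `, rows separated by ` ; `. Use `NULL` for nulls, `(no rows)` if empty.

Jun | 3 ; Jun | 3.33 ; Priya | 4

Join each enrollments row to its students via student_id.
Group joined rows by students.id; compute ROUND(AVG(m.credits), 2) per group.
  1: ids {1, 2, 4, 5, 7, 8, 10, 12} → ROUND(AVG(m.credits), 2)=3
  2: ids {6, 9, 14} → ROUND(AVG(m.credits), 2)=3.33
  3: ids {3, 11, 13} → ROUND(AVG(m.credits), 2)=4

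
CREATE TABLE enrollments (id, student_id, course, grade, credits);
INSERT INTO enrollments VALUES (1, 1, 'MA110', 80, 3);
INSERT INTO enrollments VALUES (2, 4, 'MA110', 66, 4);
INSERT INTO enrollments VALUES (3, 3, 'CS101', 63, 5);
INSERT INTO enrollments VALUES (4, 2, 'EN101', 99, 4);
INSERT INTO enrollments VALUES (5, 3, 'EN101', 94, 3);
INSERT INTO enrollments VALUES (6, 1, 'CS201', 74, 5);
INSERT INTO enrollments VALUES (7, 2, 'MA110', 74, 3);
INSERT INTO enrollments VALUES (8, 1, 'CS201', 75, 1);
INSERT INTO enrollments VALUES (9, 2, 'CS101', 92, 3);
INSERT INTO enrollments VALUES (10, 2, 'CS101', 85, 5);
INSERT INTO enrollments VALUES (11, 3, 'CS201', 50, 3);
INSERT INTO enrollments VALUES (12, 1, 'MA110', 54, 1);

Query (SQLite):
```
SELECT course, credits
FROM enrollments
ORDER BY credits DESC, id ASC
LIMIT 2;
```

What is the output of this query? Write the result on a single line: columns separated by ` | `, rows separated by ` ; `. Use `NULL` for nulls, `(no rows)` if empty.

CS101 | 5 ; CS201 | 5

Sort by credits desc, tiebreak id asc: (5, id=3), (5, id=6), (5, id=10), (4, id=2), (4, id=4) …. Take first 2.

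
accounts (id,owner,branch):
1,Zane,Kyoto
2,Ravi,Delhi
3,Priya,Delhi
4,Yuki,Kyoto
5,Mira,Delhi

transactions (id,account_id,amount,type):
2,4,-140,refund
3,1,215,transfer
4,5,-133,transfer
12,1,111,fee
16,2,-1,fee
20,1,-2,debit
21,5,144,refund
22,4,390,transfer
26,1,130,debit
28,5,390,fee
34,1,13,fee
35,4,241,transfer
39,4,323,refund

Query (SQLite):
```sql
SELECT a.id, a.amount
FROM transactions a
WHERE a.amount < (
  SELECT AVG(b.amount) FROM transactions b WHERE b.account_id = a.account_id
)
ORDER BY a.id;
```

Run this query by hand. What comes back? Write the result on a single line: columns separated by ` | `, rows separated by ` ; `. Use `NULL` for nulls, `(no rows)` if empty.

2 | -140 ; 4 | -133 ; 20 | -2 ; 34 | 13

For each transactions row a, compute AVG(amount) over rows sharing a.account_id.
Keep row a if a.amount < that per-group AVG.
  account_id=1: AVG(amount) = 93.4
  account_id=2: AVG(amount) = -1.0
  account_id=4: AVG(amount) = 203.5
  account_id=5: AVG(amount) = 133.666667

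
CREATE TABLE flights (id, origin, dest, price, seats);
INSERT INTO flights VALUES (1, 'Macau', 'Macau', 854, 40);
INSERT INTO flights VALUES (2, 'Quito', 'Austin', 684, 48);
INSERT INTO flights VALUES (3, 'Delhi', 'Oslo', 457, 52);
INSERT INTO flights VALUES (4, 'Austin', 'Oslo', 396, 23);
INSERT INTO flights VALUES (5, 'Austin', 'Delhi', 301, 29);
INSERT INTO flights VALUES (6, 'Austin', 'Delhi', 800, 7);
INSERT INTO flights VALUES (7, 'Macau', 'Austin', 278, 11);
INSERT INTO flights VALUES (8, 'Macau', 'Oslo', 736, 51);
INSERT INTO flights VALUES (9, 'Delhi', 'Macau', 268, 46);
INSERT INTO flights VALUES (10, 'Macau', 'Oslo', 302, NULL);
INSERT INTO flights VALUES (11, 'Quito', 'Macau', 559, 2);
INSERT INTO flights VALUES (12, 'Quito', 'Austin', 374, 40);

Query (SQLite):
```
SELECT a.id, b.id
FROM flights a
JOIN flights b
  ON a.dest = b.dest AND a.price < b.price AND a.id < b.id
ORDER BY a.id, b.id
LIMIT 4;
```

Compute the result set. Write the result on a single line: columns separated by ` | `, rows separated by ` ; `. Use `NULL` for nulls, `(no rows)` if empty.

Pairs (a,b) with same dest, a.price < b.price, a.id < b.id.
dest groups: Austin:{2,7,12} Delhi:{5,6} Macau:{1,9,11} Oslo:{3,4,8,10}
Ordered by (a.id, b.id); first 4.

3 | 8 ; 4 | 8 ; 5 | 6 ; 7 | 12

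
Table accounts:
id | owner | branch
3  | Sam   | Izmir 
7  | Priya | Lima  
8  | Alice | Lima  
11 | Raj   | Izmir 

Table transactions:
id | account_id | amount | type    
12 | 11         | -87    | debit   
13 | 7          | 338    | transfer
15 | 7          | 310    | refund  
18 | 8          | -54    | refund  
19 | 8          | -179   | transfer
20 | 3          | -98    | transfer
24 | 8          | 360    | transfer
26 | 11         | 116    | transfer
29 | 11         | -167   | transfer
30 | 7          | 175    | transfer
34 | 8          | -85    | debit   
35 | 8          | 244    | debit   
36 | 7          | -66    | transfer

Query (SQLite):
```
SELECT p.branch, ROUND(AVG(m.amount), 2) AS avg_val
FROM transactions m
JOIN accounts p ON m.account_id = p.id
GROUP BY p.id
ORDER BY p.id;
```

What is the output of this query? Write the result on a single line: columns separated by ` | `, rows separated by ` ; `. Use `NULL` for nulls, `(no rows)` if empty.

Izmir | -98 ; Lima | 189.25 ; Lima | 57.2 ; Izmir | -46

Join each transactions row to its accounts via account_id.
Group joined rows by accounts.id; compute ROUND(AVG(m.amount), 2) per group.
  3: ids {20} → ROUND(AVG(m.amount), 2)=-98
  7: ids {13, 15, 30, 36} → ROUND(AVG(m.amount), 2)=189.25
  8: ids {18, 19, 24, 34, 35} → ROUND(AVG(m.amount), 2)=57.2
  11: ids {12, 26, 29} → ROUND(AVG(m.amount), 2)=-46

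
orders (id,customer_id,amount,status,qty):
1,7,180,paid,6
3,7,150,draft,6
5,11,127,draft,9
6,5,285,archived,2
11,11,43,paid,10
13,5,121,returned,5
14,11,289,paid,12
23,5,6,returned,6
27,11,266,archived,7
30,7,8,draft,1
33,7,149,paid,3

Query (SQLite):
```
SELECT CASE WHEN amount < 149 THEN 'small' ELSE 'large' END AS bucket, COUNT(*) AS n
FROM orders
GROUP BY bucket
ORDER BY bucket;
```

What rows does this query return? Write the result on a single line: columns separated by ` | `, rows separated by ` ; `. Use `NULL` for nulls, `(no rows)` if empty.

large | 6 ; small | 5

Bucket rows by amount < 149 → 'small' else 'large'; count each bucket.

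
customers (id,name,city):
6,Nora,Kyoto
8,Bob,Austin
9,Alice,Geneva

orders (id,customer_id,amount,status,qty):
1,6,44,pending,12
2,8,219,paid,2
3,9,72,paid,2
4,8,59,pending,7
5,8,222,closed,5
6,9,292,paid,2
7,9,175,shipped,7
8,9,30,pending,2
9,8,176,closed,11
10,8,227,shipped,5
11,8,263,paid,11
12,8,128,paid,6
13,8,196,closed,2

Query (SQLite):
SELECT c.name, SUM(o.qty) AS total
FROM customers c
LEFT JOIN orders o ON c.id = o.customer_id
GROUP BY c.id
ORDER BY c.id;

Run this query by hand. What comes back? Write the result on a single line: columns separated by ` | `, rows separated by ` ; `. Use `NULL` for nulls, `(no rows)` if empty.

LEFT JOIN keeps every customers row; unmatched ones get NULL for orders columns.
Group by customers.id and compute SUM(o.qty). SUM over an all-NULL group is NULL.
  6: ids {1} → SUM(o.qty)=12
  8: ids {2, 4, 5, 9, 10, 11, 12, 13} → SUM(o.qty)=49
  9: ids {3, 6, 7, 8} → SUM(o.qty)=13

Nora | 12 ; Bob | 49 ; Alice | 13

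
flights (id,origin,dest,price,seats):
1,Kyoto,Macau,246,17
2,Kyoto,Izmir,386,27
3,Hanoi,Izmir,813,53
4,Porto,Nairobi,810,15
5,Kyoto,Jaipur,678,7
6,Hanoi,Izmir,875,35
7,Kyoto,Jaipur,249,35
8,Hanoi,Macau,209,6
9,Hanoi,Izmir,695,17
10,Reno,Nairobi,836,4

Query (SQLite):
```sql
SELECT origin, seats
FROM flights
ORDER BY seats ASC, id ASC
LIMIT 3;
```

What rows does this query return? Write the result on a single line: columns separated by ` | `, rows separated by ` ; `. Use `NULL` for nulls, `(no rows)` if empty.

Sort by seats asc, tiebreak id asc: (4, id=10), (6, id=8), (7, id=5), (15, id=4), (17, id=1), (17, id=9) …. Take first 3.

Reno | 4 ; Hanoi | 6 ; Kyoto | 7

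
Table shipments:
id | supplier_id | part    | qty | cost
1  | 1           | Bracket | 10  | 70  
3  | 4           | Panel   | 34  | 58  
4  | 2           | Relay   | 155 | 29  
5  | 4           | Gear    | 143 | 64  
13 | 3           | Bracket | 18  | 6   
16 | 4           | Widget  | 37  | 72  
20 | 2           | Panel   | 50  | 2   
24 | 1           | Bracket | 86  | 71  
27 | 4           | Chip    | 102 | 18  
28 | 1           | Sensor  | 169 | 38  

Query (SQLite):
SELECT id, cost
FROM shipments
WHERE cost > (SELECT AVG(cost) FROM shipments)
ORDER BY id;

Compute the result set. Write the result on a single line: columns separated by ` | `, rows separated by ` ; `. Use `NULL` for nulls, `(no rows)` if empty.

1 | 70 ; 3 | 58 ; 5 | 64 ; 16 | 72 ; 24 | 71

Scalar subquery: AVG(cost) over all shipments rows = 42.8.
Keep rows where cost > that value.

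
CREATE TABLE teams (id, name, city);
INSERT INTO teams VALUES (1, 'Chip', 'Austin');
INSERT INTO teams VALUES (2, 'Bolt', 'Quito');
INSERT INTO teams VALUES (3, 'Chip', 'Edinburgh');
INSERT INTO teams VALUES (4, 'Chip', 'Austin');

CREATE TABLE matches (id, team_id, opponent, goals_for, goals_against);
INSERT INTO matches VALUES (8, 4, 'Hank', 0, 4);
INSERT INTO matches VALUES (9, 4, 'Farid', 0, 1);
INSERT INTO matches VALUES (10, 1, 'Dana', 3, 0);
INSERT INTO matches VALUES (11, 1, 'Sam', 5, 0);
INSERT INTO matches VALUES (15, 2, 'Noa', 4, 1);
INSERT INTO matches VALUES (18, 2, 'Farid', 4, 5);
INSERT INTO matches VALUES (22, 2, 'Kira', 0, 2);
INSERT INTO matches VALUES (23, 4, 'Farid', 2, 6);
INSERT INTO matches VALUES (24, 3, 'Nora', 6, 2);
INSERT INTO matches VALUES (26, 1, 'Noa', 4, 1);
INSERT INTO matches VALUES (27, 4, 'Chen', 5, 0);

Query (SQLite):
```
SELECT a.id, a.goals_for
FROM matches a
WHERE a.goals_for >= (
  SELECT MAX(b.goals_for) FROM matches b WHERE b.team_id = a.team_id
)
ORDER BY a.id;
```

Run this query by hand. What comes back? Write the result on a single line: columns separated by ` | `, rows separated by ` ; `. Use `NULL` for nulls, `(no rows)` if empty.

For each matches row a, compute MAX(goals_for) over rows sharing a.team_id.
Keep row a if a.goals_for >= that per-group MAX.
  team_id=1: MAX(goals_for) = 5
  team_id=2: MAX(goals_for) = 4
  team_id=3: MAX(goals_for) = 6
  team_id=4: MAX(goals_for) = 5

11 | 5 ; 15 | 4 ; 18 | 4 ; 24 | 6 ; 27 | 5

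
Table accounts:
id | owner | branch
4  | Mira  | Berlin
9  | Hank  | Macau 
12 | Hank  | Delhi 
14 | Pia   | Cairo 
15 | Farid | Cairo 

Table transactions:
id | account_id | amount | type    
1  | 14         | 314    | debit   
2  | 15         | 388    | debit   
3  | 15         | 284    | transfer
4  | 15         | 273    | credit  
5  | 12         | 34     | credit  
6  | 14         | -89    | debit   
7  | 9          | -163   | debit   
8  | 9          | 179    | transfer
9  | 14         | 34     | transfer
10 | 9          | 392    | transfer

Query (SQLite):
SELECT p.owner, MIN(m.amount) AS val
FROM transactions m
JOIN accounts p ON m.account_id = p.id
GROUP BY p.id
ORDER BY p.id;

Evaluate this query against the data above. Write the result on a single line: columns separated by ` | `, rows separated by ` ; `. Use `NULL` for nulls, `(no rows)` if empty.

Join each transactions row to its accounts via account_id.
Group joined rows by accounts.id; compute MIN(m.amount) per group.
  9: ids {7, 8, 10} → MIN(m.amount)=-163
  12: ids {5} → MIN(m.amount)=34
  14: ids {1, 6, 9} → MIN(m.amount)=-89
  15: ids {2, 3, 4} → MIN(m.amount)=273

Hank | -163 ; Hank | 34 ; Pia | -89 ; Farid | 273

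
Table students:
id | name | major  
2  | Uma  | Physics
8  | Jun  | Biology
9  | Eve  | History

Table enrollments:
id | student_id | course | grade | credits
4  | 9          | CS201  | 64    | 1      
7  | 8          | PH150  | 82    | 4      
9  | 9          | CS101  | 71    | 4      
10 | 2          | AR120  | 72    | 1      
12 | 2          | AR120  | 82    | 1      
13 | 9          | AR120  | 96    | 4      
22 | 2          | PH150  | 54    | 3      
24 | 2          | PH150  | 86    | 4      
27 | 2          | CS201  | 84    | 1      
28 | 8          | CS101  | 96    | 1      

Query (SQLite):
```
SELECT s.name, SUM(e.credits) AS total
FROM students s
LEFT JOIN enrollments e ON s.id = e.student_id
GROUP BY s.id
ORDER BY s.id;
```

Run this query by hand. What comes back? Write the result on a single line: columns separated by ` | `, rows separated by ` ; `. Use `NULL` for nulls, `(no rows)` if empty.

LEFT JOIN keeps every students row; unmatched ones get NULL for enrollments columns.
Group by students.id and compute SUM(e.credits). SUM over an all-NULL group is NULL.
  2: ids {10, 12, 22, 24, 27} → SUM(e.credits)=10
  8: ids {7, 28} → SUM(e.credits)=5
  9: ids {4, 9, 13} → SUM(e.credits)=9

Uma | 10 ; Jun | 5 ; Eve | 9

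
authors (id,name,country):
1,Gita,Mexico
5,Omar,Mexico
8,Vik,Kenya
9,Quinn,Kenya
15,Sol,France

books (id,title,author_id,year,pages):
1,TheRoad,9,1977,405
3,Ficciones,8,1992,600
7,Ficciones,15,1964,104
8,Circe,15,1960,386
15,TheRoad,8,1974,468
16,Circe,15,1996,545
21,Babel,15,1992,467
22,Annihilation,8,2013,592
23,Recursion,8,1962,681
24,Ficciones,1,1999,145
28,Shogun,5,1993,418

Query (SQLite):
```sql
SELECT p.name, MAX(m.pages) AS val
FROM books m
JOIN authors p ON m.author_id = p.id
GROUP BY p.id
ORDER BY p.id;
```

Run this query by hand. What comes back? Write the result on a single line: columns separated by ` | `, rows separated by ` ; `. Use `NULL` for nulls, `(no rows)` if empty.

Join each books row to its authors via author_id.
Group joined rows by authors.id; compute MAX(m.pages) per group.
  1: ids {24} → MAX(m.pages)=145
  5: ids {28} → MAX(m.pages)=418
  8: ids {3, 15, 22, 23} → MAX(m.pages)=681
  9: ids {1} → MAX(m.pages)=405
  15: ids {7, 8, 16, 21} → MAX(m.pages)=545

Gita | 145 ; Omar | 418 ; Vik | 681 ; Quinn | 405 ; Sol | 545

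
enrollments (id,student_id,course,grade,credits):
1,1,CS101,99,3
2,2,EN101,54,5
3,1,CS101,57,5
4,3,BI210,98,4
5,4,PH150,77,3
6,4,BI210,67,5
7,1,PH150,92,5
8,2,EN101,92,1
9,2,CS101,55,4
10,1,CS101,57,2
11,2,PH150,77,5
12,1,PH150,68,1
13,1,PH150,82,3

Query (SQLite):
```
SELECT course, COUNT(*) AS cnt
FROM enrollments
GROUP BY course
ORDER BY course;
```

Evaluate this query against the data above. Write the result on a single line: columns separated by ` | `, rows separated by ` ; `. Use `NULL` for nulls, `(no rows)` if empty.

BI210 | 2 ; CS101 | 4 ; EN101 | 2 ; PH150 | 5

Partition enrollments by course; compute COUNT(*) within each group.
  BI210: ids {4, 6} → COUNT(*)=2
  CS101: ids {1, 3, 9, 10} → COUNT(*)=4
  EN101: ids {2, 8} → COUNT(*)=2
  PH150: ids {5, 7, 11, 12, 13} → COUNT(*)=5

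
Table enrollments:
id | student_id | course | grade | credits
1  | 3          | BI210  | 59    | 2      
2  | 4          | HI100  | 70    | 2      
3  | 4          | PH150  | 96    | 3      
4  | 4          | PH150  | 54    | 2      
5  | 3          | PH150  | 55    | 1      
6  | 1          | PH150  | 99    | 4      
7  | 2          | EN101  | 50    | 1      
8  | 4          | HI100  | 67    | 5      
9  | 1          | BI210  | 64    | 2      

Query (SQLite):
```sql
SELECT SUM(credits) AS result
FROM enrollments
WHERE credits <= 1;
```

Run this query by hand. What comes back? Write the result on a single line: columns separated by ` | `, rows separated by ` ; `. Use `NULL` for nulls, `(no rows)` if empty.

Rows where credits <= 1 → credits values: [1, 1].
SUM of non-NULL values = 2.

2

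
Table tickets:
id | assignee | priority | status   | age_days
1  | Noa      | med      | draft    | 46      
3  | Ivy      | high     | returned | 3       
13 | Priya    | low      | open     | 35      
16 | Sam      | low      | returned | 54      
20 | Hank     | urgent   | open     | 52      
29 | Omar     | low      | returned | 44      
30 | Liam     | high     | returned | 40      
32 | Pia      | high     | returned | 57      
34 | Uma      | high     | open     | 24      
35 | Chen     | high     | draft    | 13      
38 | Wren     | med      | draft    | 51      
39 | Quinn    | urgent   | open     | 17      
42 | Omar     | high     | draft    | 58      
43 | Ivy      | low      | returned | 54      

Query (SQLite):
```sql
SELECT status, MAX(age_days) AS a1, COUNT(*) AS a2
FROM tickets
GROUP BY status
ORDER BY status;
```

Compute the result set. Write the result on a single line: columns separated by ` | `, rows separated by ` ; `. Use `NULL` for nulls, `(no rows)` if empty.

draft | 58 | 4 ; open | 52 | 4 ; returned | 57 | 6

Group tickets by status.
Per group compute: MAX(age_days), COUNT(*).
  draft: ids {1, 35, 38, 42} → MAX(age_days)=58, COUNT(*)=4
  open: ids {13, 20, 34, 39} → MAX(age_days)=52, COUNT(*)=4
  returned: ids {3, 16, 29, 30, 32, 43} → MAX(age_days)=57, COUNT(*)=6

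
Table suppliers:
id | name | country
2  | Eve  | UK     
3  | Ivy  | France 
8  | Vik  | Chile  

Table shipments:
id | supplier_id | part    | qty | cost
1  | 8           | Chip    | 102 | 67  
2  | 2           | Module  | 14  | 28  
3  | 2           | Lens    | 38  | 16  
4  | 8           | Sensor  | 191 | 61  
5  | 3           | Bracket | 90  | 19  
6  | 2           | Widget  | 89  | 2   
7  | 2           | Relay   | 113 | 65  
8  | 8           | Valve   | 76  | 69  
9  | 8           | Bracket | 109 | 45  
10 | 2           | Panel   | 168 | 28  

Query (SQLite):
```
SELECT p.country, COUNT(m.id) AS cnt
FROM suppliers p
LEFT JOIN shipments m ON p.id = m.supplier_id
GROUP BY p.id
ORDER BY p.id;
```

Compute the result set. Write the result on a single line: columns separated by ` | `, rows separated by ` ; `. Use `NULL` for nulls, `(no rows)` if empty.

LEFT JOIN keeps every suppliers row; unmatched ones get NULL for shipments columns.
Group by suppliers.id and compute COUNT(m.id). COUNT(col) of an all-NULL group is 0.
  2: ids {2, 3, 6, 7, 10} → COUNT(m.id)=5
  3: ids {5} → COUNT(m.id)=1
  8: ids {1, 4, 8, 9} → COUNT(m.id)=4

UK | 5 ; France | 1 ; Chile | 4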